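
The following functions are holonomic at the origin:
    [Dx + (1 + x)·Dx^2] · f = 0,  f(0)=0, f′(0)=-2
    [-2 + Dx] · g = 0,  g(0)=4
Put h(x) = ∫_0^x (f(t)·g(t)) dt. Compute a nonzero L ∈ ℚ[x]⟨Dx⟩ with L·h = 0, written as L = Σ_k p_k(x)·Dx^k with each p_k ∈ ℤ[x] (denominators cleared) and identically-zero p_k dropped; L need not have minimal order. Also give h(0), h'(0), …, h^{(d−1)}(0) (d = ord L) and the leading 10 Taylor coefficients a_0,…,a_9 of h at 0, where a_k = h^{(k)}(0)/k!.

f: a_k = 0, -2, 1, -2/3, 1/2, -2/5, 1/3, -2/7, 1/4, -2/9, …
g: a_k = 4, 8, 8, 16/3, 8/3, 16/15, 16/45, 32/315, 8/315, 16/2835, …
h₀=f·g: eliminate ⇒ L₀, order ≤ 2·1.
∫: right-multiply L₀ by Dx.
L = (2 + 4·x)·Dx + (-3 - 4·x)·Dx^2 + (1 + x)·Dx^3  (order 3).
h: a_k = 0, 0, -4, -4, -8/3, -6/5, -22/45, -8/63, -17/315, 1/405, …
ICs: h(0) = 0, h′(0) = 0, h′′(0) = -8.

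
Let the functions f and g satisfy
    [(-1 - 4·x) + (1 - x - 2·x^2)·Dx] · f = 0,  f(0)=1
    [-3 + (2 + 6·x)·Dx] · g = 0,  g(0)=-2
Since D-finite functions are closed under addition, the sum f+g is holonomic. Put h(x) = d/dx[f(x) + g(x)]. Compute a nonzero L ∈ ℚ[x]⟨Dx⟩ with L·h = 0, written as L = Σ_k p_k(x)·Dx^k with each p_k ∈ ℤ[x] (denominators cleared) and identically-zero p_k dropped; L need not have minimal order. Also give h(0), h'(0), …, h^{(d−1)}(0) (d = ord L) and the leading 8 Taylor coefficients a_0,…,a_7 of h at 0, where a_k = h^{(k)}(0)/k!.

L = (-114 - 522·x - 1152·x^2 - 816·x^3 - 720·x^4) + (-31 - 414·x - 1803·x^2 - 3208·x^3 - 3084·x^4 - 2160·x^5)·Dx + (10 + 66·x + 110·x^2 - 74·x^3 - 456·x^4 - 808·x^5 - 480·x^6)·Dx^2  (order 2).
h: a_k = -2, 21/2, 39/8, 1109/16, 4935/128, 111975/256, 104083/1024, 5616333/2048, …
ICs: h(0) = -2, h′(0) = 21/2.

f: a_k = 1, 1, 3, 5, 11, 21, 43, 85, …
g: a_k = -2, -3, 9/4, -27/8, 405/64, -1701/128, 15309/512, -72171/1024, …
f+g: L₀ = lclm(L_f,L_g), ord ≤ 1+1.
Derive L from L₀ (diff closure).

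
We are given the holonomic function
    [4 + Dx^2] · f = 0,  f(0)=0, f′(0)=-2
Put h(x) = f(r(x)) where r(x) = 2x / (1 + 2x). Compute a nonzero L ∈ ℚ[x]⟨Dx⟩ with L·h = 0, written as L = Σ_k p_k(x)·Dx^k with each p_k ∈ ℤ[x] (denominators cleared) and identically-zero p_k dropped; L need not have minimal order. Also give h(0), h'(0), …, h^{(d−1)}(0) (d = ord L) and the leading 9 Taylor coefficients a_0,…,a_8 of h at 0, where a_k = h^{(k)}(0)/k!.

f: a_k = 0, -2, 0, 4/3, 0, -4/15, 0, 8/315, 0, …
h₀=f(r): pull back L_f along r ⇒ L₀.
L = 16 + (4 + 24·x + 48·x^2 + 32·x^3)·Dx + (1 + 8·x + 24·x^2 + 32·x^3 + 16·x^4)·Dx^2  (order 2).
h: a_k = 0, -4, 8, -16/3, -32, 2752/15, -640, 565504/315, -194048/45, …
ICs: h(0) = 0, h′(0) = -4.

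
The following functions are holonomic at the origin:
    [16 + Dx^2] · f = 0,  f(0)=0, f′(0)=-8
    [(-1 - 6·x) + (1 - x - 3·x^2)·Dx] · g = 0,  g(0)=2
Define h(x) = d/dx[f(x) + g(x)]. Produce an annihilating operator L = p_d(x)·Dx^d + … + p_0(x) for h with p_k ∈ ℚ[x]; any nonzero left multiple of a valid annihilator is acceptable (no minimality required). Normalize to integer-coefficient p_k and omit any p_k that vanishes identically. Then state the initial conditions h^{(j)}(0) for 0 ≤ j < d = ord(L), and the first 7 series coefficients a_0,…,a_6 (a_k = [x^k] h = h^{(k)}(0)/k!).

L = (4672 + 20416·x + 66304·x^2 + 32640·x^3 + 66240·x^4 + 62208·x^5 + 62208·x^6) + (-464 - 2352·x + 3792·x^2 + 6752·x^3 - 2400·x^4 + 5184·x^5 + 24192·x^6 + 20736·x^7)·Dx + (292 + 1276·x + 4144·x^2 + 2040·x^3 + 4140·x^4 + 3888·x^5 + 3888·x^6)·Dx^2 + (-29 - 147·x + 237·x^2 + 422·x^3 - 150·x^4 + 324·x^5 + 1512·x^6 + 1296·x^7)·Dx^3  (order 3).
h: a_k = -6, 16, 106, 152, 944/3, 1164, 138758/45, …
ICs: h(0) = -6, h′(0) = 16, h′′(0) = 212.

f: a_k = 0, -8, 0, 64/3, 0, -256/15, 0, …
g: a_k = 2, 2, 8, 14, 38, 80, 194, …
f+g: L₀ = lclm(L_f,L_g), ord ≤ 2+1.
Derive L from L₀ (diff closure).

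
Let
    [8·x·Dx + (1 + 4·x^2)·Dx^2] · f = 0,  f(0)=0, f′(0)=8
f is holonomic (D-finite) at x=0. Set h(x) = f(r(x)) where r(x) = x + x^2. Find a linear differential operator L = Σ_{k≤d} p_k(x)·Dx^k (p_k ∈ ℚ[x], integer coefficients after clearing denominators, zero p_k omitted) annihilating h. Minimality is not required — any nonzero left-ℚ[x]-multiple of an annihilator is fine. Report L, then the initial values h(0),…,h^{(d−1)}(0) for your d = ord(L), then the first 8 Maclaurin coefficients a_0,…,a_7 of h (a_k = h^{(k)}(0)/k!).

L = (-2 + 8·x + 32·x^2 + 48·x^3 + 24·x^4)·Dx + (1 + 2·x + 4·x^2 + 16·x^3 + 20·x^4 + 8·x^5)·Dx^2  (order 2).
h: a_k = 0, 8, 8, -32/3, -32, -32/5, 352/3, 1280/7, …
ICs: h(0) = 0, h′(0) = 8.

f: a_k = 0, 8, 0, -32/3, 0, 128/5, 0, -512/7, …
Substitute x→r, Dx→(1/r')Dx; clear ⇒ L₀.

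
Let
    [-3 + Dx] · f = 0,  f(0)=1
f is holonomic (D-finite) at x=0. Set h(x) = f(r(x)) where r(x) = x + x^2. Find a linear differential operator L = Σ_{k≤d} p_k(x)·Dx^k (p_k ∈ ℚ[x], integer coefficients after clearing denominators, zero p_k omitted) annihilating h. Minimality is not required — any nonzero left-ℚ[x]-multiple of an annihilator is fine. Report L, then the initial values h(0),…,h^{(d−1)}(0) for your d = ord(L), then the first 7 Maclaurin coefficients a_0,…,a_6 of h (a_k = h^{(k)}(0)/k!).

L = (-3 - 6·x) + Dx  (order 1).
h: a_k = 1, 3, 15/2, 27/2, 171/8, 1161/40, 2871/80, …
ICs: h(0) = 1.

f: a_k = 1, 3, 9/2, 9/2, 27/8, 81/40, 81/80, …
Change of var in L_f (x↦r) gives L₀.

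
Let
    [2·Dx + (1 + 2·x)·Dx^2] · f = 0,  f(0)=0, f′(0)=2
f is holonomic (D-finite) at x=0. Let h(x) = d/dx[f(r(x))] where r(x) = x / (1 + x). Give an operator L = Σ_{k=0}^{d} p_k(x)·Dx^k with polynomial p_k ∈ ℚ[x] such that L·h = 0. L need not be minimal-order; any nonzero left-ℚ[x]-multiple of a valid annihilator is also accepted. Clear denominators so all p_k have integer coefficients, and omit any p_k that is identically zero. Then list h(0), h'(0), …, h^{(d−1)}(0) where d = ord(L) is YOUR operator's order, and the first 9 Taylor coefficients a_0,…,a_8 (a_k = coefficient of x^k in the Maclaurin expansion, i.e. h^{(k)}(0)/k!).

L = (4 + 6·x) + (1 + 4·x + 3·x^2)·Dx  (order 1).
h: a_k = 2, -8, 26, -80, 242, -728, 2186, -6560, 19682, …
ICs: h(0) = 2.

f: a_k = 0, 2, -2, 8/3, -4, 32/5, -32/3, 128/7, -32, …
L₀ from L_f via x↦r, Dx↦r'^{-1}Dx.
h=h₀': d/dx-closure on L₀ ⇒ L.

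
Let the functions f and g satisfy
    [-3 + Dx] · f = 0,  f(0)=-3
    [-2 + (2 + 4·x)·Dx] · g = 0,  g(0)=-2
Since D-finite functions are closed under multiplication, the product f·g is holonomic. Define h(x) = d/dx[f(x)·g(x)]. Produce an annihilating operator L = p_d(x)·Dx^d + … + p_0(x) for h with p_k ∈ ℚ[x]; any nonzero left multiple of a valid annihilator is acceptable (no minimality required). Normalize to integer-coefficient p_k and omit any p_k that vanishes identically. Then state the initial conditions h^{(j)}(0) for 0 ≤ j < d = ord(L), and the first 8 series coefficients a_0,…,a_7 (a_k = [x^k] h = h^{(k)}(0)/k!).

L = (7 + 24·x + 18·x^2) + (-2 - 7·x - 6·x^2)·Dx  (order 1).
h: a_k = 24, 84, 144, 156, 132, 378/5, 288/5, -234/35, …
ICs: h(0) = 24.

f: a_k = -3, -9, -27/2, -27/2, -81/8, -243/40, -243/80, -729/560, …
g: a_k = -2, -2, 1, -1, 5/4, -7/4, 21/8, -33/8, …
Product ⇒ symmetric product L₀, ord ≤ 1.
Differentiate: ansatz ord ≤ ord L₀ ⇒ L.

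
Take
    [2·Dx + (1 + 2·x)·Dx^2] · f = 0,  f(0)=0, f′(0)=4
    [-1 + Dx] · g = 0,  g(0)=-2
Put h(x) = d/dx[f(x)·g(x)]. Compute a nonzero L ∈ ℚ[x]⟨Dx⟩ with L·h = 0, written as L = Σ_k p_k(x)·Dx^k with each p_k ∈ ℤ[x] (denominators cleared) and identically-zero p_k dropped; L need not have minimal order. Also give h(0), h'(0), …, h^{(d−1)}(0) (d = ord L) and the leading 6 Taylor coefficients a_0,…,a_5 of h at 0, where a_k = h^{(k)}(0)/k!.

f: a_k = 0, 4, -4, 16/3, -8, 64/5, …
g: a_k = -2, -2, -1, -1/3, -1/12, -1/60, …
Product ⇒ symmetric product L₀, ord ≤ 2.
h=h₀': d/dx-closure on L₀ ⇒ L.
L = (5 - 4·x + 4·x^2) + (-4 + 4·x - 8·x^2)·Dx + (-1 + 4·x^2)·Dx^2  (order 2).
h: a_k = -8, 0, -20, 32, -209/3, 424/3, …
ICs: h(0) = -8, h′(0) = 0.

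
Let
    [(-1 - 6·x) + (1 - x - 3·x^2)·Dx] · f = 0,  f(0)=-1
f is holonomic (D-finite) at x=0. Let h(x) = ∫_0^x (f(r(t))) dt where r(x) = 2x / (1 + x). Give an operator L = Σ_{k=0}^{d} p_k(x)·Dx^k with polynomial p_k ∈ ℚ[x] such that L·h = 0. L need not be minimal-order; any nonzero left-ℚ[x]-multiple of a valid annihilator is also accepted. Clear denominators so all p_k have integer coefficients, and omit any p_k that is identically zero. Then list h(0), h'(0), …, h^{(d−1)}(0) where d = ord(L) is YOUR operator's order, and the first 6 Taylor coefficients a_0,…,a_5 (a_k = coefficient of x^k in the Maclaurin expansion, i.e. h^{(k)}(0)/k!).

L = (2 + 26·x)·Dx + (-1 - x + 13·x^2 + 13·x^3)·Dx^2  (order 2).
h: a_k = 0, -1, -1, -14/3, -13/2, -182/5, …
ICs: h(0) = 0, h′(0) = -1.

f: a_k = -1, -1, -4, -7, -19, -40, …
L₀ from L_f via x↦r, Dx↦r'^{-1}Dx.
h=∫h₀ ⇒ L = L₀·Dx.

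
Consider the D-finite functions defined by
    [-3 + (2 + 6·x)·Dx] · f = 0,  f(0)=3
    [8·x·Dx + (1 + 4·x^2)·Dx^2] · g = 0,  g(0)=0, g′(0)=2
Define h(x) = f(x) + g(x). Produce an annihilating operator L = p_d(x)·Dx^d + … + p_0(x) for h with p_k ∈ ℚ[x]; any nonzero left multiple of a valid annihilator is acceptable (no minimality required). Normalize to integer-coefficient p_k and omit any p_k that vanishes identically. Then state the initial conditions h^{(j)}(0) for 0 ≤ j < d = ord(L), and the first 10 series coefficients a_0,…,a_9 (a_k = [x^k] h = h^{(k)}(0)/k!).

f: a_k = 3, 9/2, -27/8, 81/16, -1215/128, 5103/256, -45927/1024, 216513/2048, -8444007/32768, 42220035/65536, …
g: a_k = 0, 2, 0, -8/3, 0, 32/5, 0, -128/7, 0, 512/9, …
f+g: L₀ = lclm(L_f,L_g), ord ≤ 1+2.
L = (-48 - 360·x + 576·x^2 + 864·x^3)·Dx + (-59 - 192·x - 120·x^2 + 2304·x^3 + 3024·x^4)·Dx^2 + (-6 + 14·x + 144·x^2 + 272·x^3 + 672·x^4 + 864·x^5)·Dx^3  (order 3).
h: a_k = 3, 13/2, -27/8, 115/48, -1215/128, 33707/1280, -45927/1024, 1253447/14336, -8444007/32768, 413534747/589824, …
ICs: h(0) = 3, h′(0) = 13/2, h′′(0) = -27/4.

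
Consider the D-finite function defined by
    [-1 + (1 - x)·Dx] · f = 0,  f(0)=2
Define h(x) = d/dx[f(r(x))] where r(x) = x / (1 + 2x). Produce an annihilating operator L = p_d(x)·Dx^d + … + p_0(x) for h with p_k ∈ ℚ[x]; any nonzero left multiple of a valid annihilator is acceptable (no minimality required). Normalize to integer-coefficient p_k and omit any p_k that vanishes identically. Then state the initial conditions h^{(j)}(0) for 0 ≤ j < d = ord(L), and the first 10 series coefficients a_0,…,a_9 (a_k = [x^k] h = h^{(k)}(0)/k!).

f: a_k = 2, 2, 2, 2, 2, 2, 2, 2, 2, 2, …
h₀=f(r): pull back L_f along r ⇒ L₀.
h₀' ⇒ L via d/dx closure of L₀.
L = -4 + (-2 - 2·x)·Dx  (order 1).
h: a_k = 2, -4, 6, -8, 10, -12, 14, -16, 18, -20, …
ICs: h(0) = 2.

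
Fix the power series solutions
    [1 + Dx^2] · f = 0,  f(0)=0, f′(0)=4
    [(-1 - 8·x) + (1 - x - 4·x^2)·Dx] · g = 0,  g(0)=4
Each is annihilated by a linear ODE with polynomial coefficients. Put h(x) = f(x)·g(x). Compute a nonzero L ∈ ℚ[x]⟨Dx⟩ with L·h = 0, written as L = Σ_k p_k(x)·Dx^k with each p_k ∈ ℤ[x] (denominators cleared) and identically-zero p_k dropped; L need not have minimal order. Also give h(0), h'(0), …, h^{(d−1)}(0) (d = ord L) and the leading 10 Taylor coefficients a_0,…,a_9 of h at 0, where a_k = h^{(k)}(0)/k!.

L = (7 + x + 4·x^2) + (2 + 16·x)·Dx + (-1 + x + 4·x^2)·Dx^2  (order 2).
h: a_k = 0, 16, 16, 232/3, 424/3, 2254/5, 15242/15, 888089/315, 2168417/315, 411895657/22680, …
ICs: h(0) = 0, h′(0) = 16.

f: a_k = 0, 4, 0, -2/3, 0, 1/30, 0, -1/1260, 0, 1/90720, …
g: a_k = 4, 4, 20, 36, 116, 260, 724, 1764, 4660, 11716, …
Product ⇒ symmetric product L₀, ord ≤ 2.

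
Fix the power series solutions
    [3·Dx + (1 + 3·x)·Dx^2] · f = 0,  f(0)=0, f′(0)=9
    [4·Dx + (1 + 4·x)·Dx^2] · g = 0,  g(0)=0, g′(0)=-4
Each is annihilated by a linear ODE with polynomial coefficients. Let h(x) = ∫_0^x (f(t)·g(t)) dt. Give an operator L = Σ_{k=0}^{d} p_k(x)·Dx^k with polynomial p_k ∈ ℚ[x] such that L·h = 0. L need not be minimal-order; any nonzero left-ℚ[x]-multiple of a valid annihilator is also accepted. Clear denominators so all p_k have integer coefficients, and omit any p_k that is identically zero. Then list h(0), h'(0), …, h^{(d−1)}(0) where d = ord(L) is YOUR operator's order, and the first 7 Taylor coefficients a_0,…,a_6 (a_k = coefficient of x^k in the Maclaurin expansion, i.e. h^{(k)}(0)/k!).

f: a_k = 0, 9, -27/2, 27, -243/4, 729/5, -729/2, …
g: a_k = 0, -4, 8, -64/3, 64, -1024/5, 2048/3, …
Sym-product of L_f,L_g gives L₀ (≤ ord 4).
h=∫h₀ ⇒ L = L₀·Dx.
L = (600 + 4032·x + 6912·x^2)·Dx^2 + (854 + 8808·x + 30240·x^2 + 34560·x^3)·Dx^3 + (172 + 2380·x + 12312·x^2 + 28224·x^3 + 24192·x^4)·Dx^4 + (7 + 122·x + 847·x^2 + 2928·x^3 + 5040·x^4 + 3456·x^5)·Dx^5  (order 5).
h: a_k = 0, 0, 0, -12, 63/2, -408/5, 441/2, …
ICs: h(0) = 0, h′(0) = 0, h′′(0) = 0, h′′′(0) = -72, h′′′′(0) = 756.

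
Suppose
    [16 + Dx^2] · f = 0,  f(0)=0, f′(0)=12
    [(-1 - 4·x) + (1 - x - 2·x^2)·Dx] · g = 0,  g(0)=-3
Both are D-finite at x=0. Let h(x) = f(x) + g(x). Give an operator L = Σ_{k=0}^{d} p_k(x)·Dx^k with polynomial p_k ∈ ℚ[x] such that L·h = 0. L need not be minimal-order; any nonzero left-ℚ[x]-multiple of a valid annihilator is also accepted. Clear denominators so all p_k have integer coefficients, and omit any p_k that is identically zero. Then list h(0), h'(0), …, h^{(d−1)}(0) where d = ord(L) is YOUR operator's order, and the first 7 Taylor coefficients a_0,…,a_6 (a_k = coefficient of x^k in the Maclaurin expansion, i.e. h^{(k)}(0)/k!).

f: a_k = 0, 12, 0, -32, 0, 128/5, 0, …
g: a_k = -3, -3, -9, -15, -33, -63, -129, …
h₀=f+g: left-lcm gives L₀, ord ≤ 3.
L = (-368 - 1408·x + 256·x^2 - 512·x^3 - 2560·x^4 - 2048·x^5) + (176 - 336·x - 384·x^2 + 1024·x^3 + 384·x^4 - 1536·x^5 - 1024·x^6)·Dx + (-23 - 88·x + 16·x^2 - 32·x^3 - 160·x^4 - 128·x^5)·Dx^2 + (11 - 21·x - 24·x^2 + 64·x^3 + 24·x^4 - 96·x^5 - 64·x^6)·Dx^3  (order 3).
h: a_k = -3, 9, -9, -47, -33, -187/5, -129, …
ICs: h(0) = -3, h′(0) = 9, h′′(0) = -18.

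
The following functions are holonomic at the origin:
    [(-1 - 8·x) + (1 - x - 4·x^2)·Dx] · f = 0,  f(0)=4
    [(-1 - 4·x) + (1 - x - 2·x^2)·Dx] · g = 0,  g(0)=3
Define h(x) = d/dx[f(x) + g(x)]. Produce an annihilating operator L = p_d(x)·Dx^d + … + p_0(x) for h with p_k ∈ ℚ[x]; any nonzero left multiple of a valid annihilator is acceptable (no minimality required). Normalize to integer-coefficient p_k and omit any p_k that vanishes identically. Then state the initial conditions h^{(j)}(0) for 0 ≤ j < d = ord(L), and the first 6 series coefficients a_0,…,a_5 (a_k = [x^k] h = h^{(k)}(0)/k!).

f: a_k = 4, 4, 20, 36, 116, 260, …
g: a_k = 3, 3, 9, 15, 33, 63, …
h₀=f+g: left-lcm gives L₀, ord ≤ 2.
Differentiate: ansatz ord ≤ ord L₀ ⇒ L.
L = (-6 - 336·x - 480·x^2 - 1824·x^3 - 3864·x^4 - 6528·x^5 + 2304·x^6) + (6 + 66·x + 156·x^2 + 168·x^3 + 162·x^4 - 3768·x^5 - 3456·x^6 + 1536·x^7)·Dx + (-1 + 2·x - 13·x^2 - 28·x^3 + 222·x^4 + 134·x^5 - 612·x^6 - 320·x^7 + 192·x^8)·Dx^2  (order 2).
h: a_k = 7, 58, 153, 596, 1615, 5118, …
ICs: h(0) = 7, h′(0) = 58.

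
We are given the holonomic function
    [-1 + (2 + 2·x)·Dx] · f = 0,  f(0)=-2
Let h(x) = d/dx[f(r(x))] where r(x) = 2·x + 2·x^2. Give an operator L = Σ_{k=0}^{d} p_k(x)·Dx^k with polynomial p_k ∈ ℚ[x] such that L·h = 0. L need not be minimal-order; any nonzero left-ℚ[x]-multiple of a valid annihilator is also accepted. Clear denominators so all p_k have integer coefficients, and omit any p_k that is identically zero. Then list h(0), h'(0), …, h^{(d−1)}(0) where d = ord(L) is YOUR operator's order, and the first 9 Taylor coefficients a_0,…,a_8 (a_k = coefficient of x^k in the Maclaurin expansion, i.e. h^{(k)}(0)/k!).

L = 1 + (-1 - 4·x - 6·x^2 - 4·x^3)·Dx  (order 1).
h: a_k = -2, -2, 3, -3, 5/4, 9/4, -49/8, 61/8, -243/64, …
ICs: h(0) = -2.

f: a_k = -2, -1, 1/4, -1/8, 5/64, -7/128, 21/512, -33/1024, 429/16384, …
Substitute x→r, Dx→(1/r')Dx; clear ⇒ L₀.
h₀' ⇒ L via d/dx closure of L₀.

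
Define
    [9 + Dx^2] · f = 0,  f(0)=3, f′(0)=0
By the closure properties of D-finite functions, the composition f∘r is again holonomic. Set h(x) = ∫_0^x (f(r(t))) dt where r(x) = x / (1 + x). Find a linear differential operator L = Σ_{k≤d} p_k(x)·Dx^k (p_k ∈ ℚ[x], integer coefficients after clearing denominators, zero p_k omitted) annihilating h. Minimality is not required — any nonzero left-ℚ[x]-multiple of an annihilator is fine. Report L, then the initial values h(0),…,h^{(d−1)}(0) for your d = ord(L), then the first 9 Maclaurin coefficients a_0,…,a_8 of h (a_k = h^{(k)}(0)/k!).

L = 9·Dx + (2 + 6·x + 6·x^2 + 2·x^3)·Dx^2 + (1 + 4·x + 6·x^2 + 4·x^3 + x^4)·Dx^3  (order 3).
h: a_k = 0, 3, 0, -9/2, 27/4, -243/40, 9/4, 351/80, -4131/320, …
ICs: h(0) = 0, h′(0) = 3, h′′(0) = 0.

f: a_k = 3, 0, -27/2, 0, 81/8, 0, -243/80, 0, 2187/4480, …
L₀ from L_f via x↦r, Dx↦r'^{-1}Dx.
h=∫h₀ ⇒ L = L₀·Dx.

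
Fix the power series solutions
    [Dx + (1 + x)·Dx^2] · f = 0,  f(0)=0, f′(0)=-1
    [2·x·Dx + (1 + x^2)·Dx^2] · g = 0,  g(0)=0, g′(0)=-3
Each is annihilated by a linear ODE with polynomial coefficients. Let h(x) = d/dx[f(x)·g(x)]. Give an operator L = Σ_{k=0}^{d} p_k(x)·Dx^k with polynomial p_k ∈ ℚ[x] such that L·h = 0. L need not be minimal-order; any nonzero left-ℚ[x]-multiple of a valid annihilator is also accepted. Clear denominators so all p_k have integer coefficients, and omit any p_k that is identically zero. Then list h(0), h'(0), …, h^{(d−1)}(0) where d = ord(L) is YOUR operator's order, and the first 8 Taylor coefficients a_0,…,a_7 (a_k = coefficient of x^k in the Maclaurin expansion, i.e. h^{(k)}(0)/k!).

L = (24 + 44·x + 80·x^2 + 156·x^3 + 120·x^4 + 52·x^5 + 4·x^7) + (18 + 124·x + 308·x^2 + 484·x^3 + 544·x^4 + 372·x^5 + 140·x^6 + 12·x^7 + 14·x^8)·Dx + (12 + 64·x + 192·x^2 + 312·x^3 + 360·x^4 + 312·x^5 + 192·x^6 + 72·x^7 + 12·x^8 + 8·x^9)·Dx^2 + (5 + 18·x + 37·x^2 + 56·x^3 + 66·x^4 + 60·x^5 + 42·x^6 + 24·x^7 + 9·x^8 + 2·x^9 + x^10)·Dx^3  (order 3).
h: a_k = 0, 6, -9/2, 0, -5/4, 26/5, -77/20, 0, …
ICs: h(0) = 0, h′(0) = 6, h′′(0) = -9.

f: a_k = 0, -1, 1/2, -1/3, 1/4, -1/5, 1/6, -1/7, …
g: a_k = 0, -3, 0, 1, 0, -3/5, 0, 3/7, …
f·g: L₀ = L_f ⊗_s L_g, ord ≤ 2·2.
Differentiate: ansatz ord ≤ ord L₀ ⇒ L.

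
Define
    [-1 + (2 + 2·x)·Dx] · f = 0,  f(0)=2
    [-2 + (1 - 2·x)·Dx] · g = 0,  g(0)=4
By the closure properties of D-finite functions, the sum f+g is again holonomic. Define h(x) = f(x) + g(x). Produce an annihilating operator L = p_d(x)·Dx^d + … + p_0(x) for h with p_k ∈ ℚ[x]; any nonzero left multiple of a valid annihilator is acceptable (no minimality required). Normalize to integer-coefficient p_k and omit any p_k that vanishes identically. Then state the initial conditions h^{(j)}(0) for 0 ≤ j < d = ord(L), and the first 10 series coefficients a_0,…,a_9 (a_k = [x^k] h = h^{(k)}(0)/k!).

f: a_k = 2, 1, -1/4, 1/8, -5/64, 7/128, -21/512, 33/1024, -429/16384, 715/32768, …
g: a_k = 4, 8, 16, 32, 64, 128, 256, 512, 1024, 2048, …
Weyl lclm of L_f,L_g ⇒ L₀ (ord ≤ 2).
L = (6 + 4·x) + (-11 - 20·x - 12·x^2)·Dx + (2 + 2·x - 8·x^2 - 8·x^3)·Dx^2  (order 2).
h: a_k = 6, 9, 63/4, 257/8, 4091/64, 16391/128, 131051/512, 524321/1024, 16776787/16384, 67109579/32768, …
ICs: h(0) = 6, h′(0) = 9.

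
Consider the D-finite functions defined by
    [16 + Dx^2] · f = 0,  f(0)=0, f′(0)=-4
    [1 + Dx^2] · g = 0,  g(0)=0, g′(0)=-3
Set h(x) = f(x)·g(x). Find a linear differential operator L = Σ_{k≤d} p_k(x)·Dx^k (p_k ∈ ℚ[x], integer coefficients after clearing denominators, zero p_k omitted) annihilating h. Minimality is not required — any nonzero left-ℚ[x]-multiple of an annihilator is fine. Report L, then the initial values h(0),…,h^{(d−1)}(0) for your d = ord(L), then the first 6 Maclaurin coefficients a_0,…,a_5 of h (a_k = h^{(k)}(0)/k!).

f: a_k = 0, -4, 0, 32/3, 0, -128/15, …
g: a_k = 0, -3, 0, 1/2, 0, -1/40, …
h₀=f·g: eliminate ⇒ L₀, order ≤ 2·2.
L = 225 + 34·Dx^2 + Dx^4  (order 4).
h: a_k = 0, 0, 12, 0, -34, 0, …
ICs: h(0) = 0, h′(0) = 0, h′′(0) = 24, h′′′(0) = 0.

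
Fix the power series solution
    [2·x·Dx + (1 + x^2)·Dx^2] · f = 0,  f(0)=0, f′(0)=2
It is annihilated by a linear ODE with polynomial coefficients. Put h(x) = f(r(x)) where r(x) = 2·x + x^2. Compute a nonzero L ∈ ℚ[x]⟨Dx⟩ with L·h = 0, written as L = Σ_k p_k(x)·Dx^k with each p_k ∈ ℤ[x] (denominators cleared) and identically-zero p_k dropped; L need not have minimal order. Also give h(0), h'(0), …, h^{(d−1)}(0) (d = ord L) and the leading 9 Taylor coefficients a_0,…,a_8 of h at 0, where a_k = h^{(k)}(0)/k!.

f: a_k = 0, 2, 0, -2/3, 0, 2/5, 0, -2/7, 0, …
Substitute x→r, Dx→(1/r')Dx; clear ⇒ L₀.
L = (-1 + 8·x + 16·x^2 + 12·x^3 + 3·x^4)·Dx + (1 + x + 4·x^2 + 8·x^3 + 5·x^4 + x^5)·Dx^2  (order 2).
h: a_k = 0, 4, 2, -16/3, -8, 44/5, 94/3, -32/7, -112, …
ICs: h(0) = 0, h′(0) = 4.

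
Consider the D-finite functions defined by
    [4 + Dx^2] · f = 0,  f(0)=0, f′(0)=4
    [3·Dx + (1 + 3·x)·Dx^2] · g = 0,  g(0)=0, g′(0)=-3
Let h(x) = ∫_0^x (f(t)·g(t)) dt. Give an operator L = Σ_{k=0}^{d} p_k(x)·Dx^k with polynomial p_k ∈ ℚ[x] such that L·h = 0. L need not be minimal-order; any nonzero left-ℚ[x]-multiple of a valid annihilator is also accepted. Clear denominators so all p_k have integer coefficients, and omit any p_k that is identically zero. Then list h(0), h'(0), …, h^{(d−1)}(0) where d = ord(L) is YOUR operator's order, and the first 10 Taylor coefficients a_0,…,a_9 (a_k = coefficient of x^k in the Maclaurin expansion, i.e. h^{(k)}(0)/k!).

L = (-1112 - 1248·x + 7344·x^2 + 27648·x^3 + 20736·x^4)·Dx + (-48 + 2160·x + 10368·x^2 + 10368·x^3)·Dx^2 + (-250 + 240·x + 4968·x^2 + 13824·x^3 + 10368·x^4)·Dx^3 + (-12 + 540·x + 2592·x^2 + 2592·x^3)·Dx^4 + (7 + 138·x + 783·x^2 + 1728·x^3 + 1296·x^4)·Dx^5  (order 5).
h: a_k = 0, 0, 0, -4, 9/2, -28/5, 23/2, -172/7, 543/10, -23620/189, …
ICs: h(0) = 0, h′(0) = 0, h′′(0) = 0, h′′′(0) = -24, h′′′′(0) = 108.

f: a_k = 0, 4, 0, -8/3, 0, 8/15, 0, -16/315, 0, 8/2835, …
g: a_k = 0, -3, 9/2, -9, 81/4, -243/5, 243/2, -2187/7, 6561/8, -2187, …
f·g: L₀ = L_f ⊗_s L_g, ord ≤ 2·2.
h=∫₀ˣh₀: take L = L₀·Dx.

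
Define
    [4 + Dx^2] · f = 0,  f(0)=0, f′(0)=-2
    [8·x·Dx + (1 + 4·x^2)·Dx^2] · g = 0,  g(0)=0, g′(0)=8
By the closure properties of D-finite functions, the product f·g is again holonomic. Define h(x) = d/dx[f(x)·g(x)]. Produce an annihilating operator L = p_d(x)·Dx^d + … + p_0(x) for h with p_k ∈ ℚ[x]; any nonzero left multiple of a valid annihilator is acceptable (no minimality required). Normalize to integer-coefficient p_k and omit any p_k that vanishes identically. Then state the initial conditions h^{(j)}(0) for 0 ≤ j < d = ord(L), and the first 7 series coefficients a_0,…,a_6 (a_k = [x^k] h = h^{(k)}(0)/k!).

L = (880 + 9408·x^2 + 59008·x^4 + 49152·x^6 + 24576·x^8 + 16384·x^10 + 32768·x^12) + (544·x + 9088·x^3 + 35840·x^5 + 40960·x^7 + 40960·x^9 + 32768·x^11)·Dx + (240 + 2720·x^2 + 17088·x^4 + 18944·x^6 + 16384·x^8 + 16384·x^10 + 16384·x^12)·Dx^2 + (136·x + 2272·x^3 + 8960·x^5 + 10240·x^7 + 10240·x^9 + 8192·x^11)·Dx^3 + (5 + 92·x^2 + 584·x^4 + 1664·x^6 + 2560·x^8 + 3072·x^10 + 2048·x^12)·Dx^4  (order 4).
h: a_k = 0, -32, 0, 128, 0, -1216/3, 0, …
ICs: h(0) = 0, h′(0) = -32, h′′(0) = 0, h′′′(0) = 768.

f: a_k = 0, -2, 0, 4/3, 0, -4/15, 0, …
g: a_k = 0, 8, 0, -32/3, 0, 128/5, 0, …
Product ⇒ symmetric product L₀, ord ≤ 4.
Derive L from L₀ (diff closure).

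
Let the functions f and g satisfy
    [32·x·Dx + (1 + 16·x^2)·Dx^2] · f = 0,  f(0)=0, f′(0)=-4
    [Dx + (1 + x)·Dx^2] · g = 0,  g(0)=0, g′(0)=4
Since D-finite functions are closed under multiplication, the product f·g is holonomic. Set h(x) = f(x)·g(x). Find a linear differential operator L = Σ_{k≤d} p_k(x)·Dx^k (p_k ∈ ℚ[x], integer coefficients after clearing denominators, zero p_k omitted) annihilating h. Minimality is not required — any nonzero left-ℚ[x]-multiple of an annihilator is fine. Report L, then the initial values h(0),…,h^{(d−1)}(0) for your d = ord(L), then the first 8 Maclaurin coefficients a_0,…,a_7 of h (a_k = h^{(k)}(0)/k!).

L = (4224 + 8384·x + 204800·x^2 + 531456·x^3 + 491520·x^4 + 212992·x^5 + 262144·x^7)·Dx + (4098 + 28864·x + 258368·x^2 + 1045504·x^3 + 1798144·x^4 + 1523712·x^5 + 573440·x^6 + 786432·x^7 + 917504·x^8)·Dx^2 + (132 + 8644·x + 37632·x^2 + 196032·x^3 + 614400·x^4 + 955392·x^5 + 786432·x^6 + 540672·x^7 + 786432·x^8 + 524288·x^9)·Dx^3 + (65 + 258·x + 2497·x^2 + 8576·x^3 + 30336·x^4 + 76800·x^5 + 118272·x^6 + 98304·x^7 + 98304·x^8 + 131072·x^9 + 65536·x^10)·Dx^4  (order 4).
h: a_k = 0, 0, -16, 8, 80, -116/3, -35728/45, 5864/15, …
ICs: h(0) = 0, h′(0) = 0, h′′(0) = -32, h′′′(0) = 48.

f: a_k = 0, -4, 0, 64/3, 0, -1024/5, 0, 16384/7, …
g: a_k = 0, 4, -2, 4/3, -1, 4/5, -2/3, 4/7, …
Sym-product of L_f,L_g gives L₀ (≤ ord 4).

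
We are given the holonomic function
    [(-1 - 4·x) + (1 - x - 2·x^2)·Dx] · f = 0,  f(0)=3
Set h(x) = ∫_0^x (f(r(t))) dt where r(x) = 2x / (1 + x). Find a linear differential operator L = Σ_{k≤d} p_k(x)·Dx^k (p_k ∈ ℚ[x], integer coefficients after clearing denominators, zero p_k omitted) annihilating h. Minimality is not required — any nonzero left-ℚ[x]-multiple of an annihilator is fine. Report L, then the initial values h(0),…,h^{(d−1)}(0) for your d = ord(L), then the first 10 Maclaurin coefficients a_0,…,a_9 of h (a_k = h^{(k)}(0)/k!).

f: a_k = 3, 3, 9, 15, 33, 63, 129, 255, 513, 1023, …
Change of var in L_f (x↦r) gives L₀.
∫: right-multiply L₀ by Dx.
L = (2 + 18·x)·Dx + (-1 - x + 9·x^2 + 9·x^3)·Dx^2  (order 2).
h: a_k = 0, 3, 3, 10, 27/2, 54, 81, 2430/7, 2187/4, 2430, …
ICs: h(0) = 0, h′(0) = 3.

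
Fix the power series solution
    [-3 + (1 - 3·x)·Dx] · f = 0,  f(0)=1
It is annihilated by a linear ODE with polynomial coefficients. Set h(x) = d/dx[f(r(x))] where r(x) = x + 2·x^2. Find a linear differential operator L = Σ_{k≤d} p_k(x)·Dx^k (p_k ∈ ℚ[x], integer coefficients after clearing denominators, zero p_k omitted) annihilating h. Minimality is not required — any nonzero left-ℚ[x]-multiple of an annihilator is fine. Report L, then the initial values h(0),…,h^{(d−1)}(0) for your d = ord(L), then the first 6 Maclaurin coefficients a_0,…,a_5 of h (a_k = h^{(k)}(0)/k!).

L = (10 + 36·x + 72·x^2) + (-1 - x + 18·x^2 + 24·x^3)·Dx  (order 1).
h: a_k = 3, 30, 189, 1116, 6075, 31914, …
ICs: h(0) = 3.

f: a_k = 1, 3, 9, 27, 81, 243, …
f∘r: x↦r, Dx↦Dx/r' in L_f ⇒ L₀.
Differentiate: ansatz ord ≤ ord L₀ ⇒ L.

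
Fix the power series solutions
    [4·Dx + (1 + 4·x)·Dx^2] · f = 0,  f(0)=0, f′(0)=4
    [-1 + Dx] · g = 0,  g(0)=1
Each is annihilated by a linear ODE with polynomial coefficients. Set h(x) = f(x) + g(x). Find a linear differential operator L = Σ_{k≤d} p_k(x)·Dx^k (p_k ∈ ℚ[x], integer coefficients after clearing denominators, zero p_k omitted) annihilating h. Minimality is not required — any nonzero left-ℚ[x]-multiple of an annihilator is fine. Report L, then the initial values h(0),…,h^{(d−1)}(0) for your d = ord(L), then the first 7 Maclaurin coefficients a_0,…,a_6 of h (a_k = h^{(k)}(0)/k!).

L = (-36 - 16·x)·Dx + (31 - 8·x - 16·x^2)·Dx^2 + (5 + 24·x + 16·x^2)·Dx^3  (order 3).
h: a_k = 1, 5, -15/2, 43/2, -1535/24, 24577/120, -491519/720, …
ICs: h(0) = 1, h′(0) = 5, h′′(0) = -15.

f: a_k = 0, 4, -8, 64/3, -64, 1024/5, -2048/3, …
g: a_k = 1, 1, 1/2, 1/6, 1/24, 1/120, 1/720, …
Sum ⇒ L₀ = lclm(L_f,L_g) in ℚ(x)⟨Dx⟩.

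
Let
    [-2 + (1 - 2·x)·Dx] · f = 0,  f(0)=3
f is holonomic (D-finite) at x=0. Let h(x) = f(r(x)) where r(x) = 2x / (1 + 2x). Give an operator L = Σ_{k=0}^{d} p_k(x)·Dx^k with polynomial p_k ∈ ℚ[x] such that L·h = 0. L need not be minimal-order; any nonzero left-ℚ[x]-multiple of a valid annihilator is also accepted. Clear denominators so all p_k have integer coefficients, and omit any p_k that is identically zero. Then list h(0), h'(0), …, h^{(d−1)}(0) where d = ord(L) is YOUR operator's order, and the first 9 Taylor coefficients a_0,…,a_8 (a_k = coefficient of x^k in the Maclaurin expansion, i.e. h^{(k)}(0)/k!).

f: a_k = 3, 6, 12, 24, 48, 96, 192, 384, 768, …
f∘r: x↦r, Dx↦Dx/r' in L_f ⇒ L₀.
L = 4 + (-1 + 4·x^2)·Dx  (order 1).
h: a_k = 3, 12, 24, 48, 96, 192, 384, 768, 1536, …
ICs: h(0) = 3.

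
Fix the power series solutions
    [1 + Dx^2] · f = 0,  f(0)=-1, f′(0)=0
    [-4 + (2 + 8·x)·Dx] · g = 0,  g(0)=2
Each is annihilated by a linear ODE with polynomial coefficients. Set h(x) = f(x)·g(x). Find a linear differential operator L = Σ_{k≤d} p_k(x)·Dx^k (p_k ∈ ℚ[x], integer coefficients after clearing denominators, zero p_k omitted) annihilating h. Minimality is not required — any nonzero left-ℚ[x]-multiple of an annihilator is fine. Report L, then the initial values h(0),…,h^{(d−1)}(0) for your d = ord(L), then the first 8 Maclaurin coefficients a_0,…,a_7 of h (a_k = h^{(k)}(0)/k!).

L = (13 + 8·x + 16·x^2) + (-4 - 16·x)·Dx + (1 + 8·x + 16·x^2)·Dx^2  (order 2).
h: a_k = -2, -4, 5, -6, 215/12, -313/6, 56941/360, -90059/180, …
ICs: h(0) = -2, h′(0) = -4.

f: a_k = -1, 0, 1/2, 0, -1/24, 0, 1/720, 0, …
g: a_k = 2, 4, -4, 8, -20, 56, -168, 528, …
h₀=f·g: eliminate ⇒ L₀, order ≤ 2·1.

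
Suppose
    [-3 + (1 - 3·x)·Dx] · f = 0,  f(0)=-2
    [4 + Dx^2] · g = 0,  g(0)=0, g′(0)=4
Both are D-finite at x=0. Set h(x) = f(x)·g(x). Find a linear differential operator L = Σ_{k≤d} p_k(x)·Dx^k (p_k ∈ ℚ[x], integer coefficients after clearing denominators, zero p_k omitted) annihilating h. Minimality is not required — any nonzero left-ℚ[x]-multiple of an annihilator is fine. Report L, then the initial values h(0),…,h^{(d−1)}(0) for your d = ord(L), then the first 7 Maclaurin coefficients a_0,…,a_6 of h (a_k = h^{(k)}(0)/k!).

f: a_k = -2, -6, -18, -54, -162, -486, -1458, …
g: a_k = 0, 4, 0, -8/3, 0, 8/15, 0, …
Sym-product of L_f,L_g gives L₀ (≤ ord 2).
L = (-4 + 12·x) + 6·Dx + (-1 + 3·x)·Dx^2  (order 2).
h: a_k = 0, -8, -24, -200/3, -200, -9016/15, -9016/5, …
ICs: h(0) = 0, h′(0) = -8.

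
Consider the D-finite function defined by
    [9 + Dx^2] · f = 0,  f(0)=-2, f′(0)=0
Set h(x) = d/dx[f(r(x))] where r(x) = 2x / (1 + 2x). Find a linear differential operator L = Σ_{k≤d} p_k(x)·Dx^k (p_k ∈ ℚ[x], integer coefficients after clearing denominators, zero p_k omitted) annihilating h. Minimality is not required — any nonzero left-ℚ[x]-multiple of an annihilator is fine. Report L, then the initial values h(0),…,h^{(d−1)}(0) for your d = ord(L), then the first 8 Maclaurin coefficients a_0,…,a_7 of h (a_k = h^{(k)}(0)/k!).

L = (60 + 96·x + 96·x^2) + (12 + 72·x + 144·x^2 + 96·x^3)·Dx + (1 + 8·x + 24·x^2 + 32·x^3 + 16·x^4)·Dx^2  (order 2).
h: a_k = 0, 72, -432, 1296, -1440, -39312/5, 308448/5, -9393696/35, …
ICs: h(0) = 0, h′(0) = 72.

f: a_k = -2, 0, 9, 0, -27/4, 0, 81/40, 0, …
L₀ from L_f via x↦r, Dx↦r'^{-1}Dx.
h=h₀': d/dx-closure on L₀ ⇒ L.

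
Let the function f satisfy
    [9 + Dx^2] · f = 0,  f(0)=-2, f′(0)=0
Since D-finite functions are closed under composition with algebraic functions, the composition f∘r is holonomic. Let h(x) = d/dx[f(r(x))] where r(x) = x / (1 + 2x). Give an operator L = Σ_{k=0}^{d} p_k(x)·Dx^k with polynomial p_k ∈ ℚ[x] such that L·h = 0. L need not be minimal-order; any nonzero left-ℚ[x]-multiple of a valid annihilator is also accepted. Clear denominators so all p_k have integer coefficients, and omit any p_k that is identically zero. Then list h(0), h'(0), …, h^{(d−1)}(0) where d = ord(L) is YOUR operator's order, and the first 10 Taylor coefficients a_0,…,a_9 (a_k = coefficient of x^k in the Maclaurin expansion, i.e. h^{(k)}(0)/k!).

f: a_k = -2, 0, 9, 0, -27/4, 0, 81/40, 0, -729/2240, 0, …
f∘r: x↦r, Dx↦Dx/r' in L_f ⇒ L₀.
h₀' ⇒ L via d/dx closure of L₀.
L = (33 + 96·x + 96·x^2) + (12 + 72·x + 144·x^2 + 96·x^3)·Dx + (1 + 8·x + 24·x^2 + 32·x^3 + 16·x^4)·Dx^2  (order 2).
h: a_k = 0, 18, -108, 405, -1170, 54243/20, -47061/10, 188955/56, 2492289/140, -257968071/2240, …
ICs: h(0) = 0, h′(0) = 18.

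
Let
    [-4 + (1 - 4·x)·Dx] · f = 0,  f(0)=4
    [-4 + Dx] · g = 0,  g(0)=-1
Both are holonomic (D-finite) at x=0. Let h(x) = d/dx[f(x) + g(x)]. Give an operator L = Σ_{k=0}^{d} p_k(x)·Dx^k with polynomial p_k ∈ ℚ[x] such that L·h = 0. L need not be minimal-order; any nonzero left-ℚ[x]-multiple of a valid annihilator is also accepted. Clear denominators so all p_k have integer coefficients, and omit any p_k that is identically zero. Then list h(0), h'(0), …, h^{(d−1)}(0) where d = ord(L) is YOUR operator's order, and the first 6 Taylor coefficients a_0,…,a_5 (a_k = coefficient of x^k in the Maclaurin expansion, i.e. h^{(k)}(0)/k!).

f: a_k = 4, 16, 64, 256, 1024, 4096, …
g: a_k = -1, -4, -8, -32/3, -32/3, -128/15, …
Weyl lclm of L_f,L_g ⇒ L₀ (ord ≤ 2).
Differentiate: ansatz ord ≤ ord L₀ ⇒ L.
L = (64 + 128·x) + (-20 - 32·x + 64·x^2)·Dx + (1 - 16·x^2)·Dx^2  (order 2).
h: a_k = 12, 112, 736, 12160/3, 61312/3, 1474048/15, …
ICs: h(0) = 12, h′(0) = 112.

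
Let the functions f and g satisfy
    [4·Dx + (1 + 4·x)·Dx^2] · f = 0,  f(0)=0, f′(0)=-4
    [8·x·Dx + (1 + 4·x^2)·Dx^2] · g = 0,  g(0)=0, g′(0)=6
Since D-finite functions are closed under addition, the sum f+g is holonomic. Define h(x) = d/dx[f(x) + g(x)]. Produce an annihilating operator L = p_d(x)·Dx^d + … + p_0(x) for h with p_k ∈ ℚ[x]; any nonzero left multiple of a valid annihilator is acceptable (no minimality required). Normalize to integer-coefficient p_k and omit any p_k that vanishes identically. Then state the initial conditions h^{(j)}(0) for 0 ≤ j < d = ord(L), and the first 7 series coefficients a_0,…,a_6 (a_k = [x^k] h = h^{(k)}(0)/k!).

L = (-8 - 96·x + 96·x^2 + 128·x^3) + (-10 - 16·x - 72·x^2 + 192·x^3 + 256·x^4)·Dx + (-1 - 2·x + 8·x^2 + 8·x^3 + 48·x^4 + 64·x^5)·Dx^2  (order 2).
h: a_k = 2, 16, -88, 256, -928, 4096, -16768, …
ICs: h(0) = 2, h′(0) = 16.

f: a_k = 0, -4, 8, -64/3, 64, -1024/5, 2048/3, …
g: a_k = 0, 6, 0, -8, 0, 96/5, 0, …
Sum ⇒ L₀ = lclm(L_f,L_g) in ℚ(x)⟨Dx⟩.
h=h₀': d/dx-closure on L₀ ⇒ L.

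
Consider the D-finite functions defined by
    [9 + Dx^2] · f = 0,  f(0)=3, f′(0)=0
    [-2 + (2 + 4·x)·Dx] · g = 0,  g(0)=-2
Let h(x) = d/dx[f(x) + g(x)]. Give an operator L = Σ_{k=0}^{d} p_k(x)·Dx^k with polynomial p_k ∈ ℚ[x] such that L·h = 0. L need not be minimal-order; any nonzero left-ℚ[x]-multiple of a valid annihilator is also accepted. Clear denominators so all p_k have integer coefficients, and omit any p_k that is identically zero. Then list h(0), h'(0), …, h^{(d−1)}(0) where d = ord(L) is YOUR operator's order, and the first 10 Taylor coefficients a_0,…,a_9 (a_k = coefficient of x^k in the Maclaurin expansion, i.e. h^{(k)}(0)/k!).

L = (-18 - 27·x - 27·x^2) + (-9 - 45·x - 81·x^2 - 54·x^3)·Dx + (-2 - 3·x - 3·x^2)·Dx^2 + (-1 - 5·x - 9·x^2 - 6·x^3)·Dx^3  (order 3).
h: a_k = -2, -25, -3, 91/2, -35/4, -99/40, -231/8, 32217/560, -6435/64, 848663/4480, …
ICs: h(0) = -2, h′(0) = -25, h′′(0) = -6.

f: a_k = 3, 0, -27/2, 0, 81/8, 0, -243/80, 0, 2187/4480, 0, …
g: a_k = -2, -2, 1, -1, 5/4, -7/4, 21/8, -33/8, 429/64, -715/64, …
f+g: L₀ = lclm(L_f,L_g), ord ≤ 2+1.
Derive L from L₀ (diff closure).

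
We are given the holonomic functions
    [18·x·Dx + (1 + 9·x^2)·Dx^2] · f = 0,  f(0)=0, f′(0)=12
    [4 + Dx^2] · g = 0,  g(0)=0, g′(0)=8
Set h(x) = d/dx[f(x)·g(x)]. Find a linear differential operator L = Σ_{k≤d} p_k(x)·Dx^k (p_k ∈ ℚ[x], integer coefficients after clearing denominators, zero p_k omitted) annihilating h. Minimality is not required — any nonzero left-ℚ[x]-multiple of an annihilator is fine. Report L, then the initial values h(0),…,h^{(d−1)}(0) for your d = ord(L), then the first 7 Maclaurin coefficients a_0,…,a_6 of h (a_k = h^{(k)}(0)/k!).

L = (52480 + 1115424·x^2 + 18751824·x^4 + 15209856·x^6 + 3464208·x^8 - 11337408·x^10 + 34012224·x^12) + (31032·x + 1320624·x^3 + 10701720·x^5 + 13646880·x^7 + 18895680·x^9 + 34012224·x^11)·Dx + (13640 + 300780·x^2 + 4978584·x^4 + 5269212·x^6 + 3621672·x^8 + 2834352·x^10 + 17006112·x^12)·Dx^2 + (7758·x + 330156·x^3 + 2675430·x^5 + 3411720·x^7 + 4723920·x^9 + 8503056·x^11)·Dx^3 + (130 + 5481·x^2 + 72657·x^4 + 366687·x^6 + 688905·x^8 + 1417176·x^10 + 2125764·x^12)·Dx^4  (order 4).
h: a_k = 0, 192, 0, -1408, 0, 10560, 0, …
ICs: h(0) = 0, h′(0) = 192, h′′(0) = 0, h′′′(0) = -8448.

f: a_k = 0, 12, 0, -36, 0, 972/5, 0, …
g: a_k = 0, 8, 0, -16/3, 0, 16/15, 0, …
f·g: L₀ = L_f ⊗_s L_g, ord ≤ 2·2.
h=h₀': d/dx-closure on L₀ ⇒ L.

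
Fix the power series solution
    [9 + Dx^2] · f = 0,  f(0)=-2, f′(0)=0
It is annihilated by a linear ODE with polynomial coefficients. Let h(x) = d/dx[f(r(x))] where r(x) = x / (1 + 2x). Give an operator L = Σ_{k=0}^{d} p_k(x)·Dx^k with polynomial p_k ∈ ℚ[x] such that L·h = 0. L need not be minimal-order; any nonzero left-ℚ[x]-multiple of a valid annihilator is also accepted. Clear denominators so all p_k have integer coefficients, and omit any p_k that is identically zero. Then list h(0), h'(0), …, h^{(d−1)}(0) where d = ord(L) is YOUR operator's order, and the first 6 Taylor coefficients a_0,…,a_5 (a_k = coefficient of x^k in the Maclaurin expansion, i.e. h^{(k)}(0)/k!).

L = (33 + 96·x + 96·x^2) + (12 + 72·x + 144·x^2 + 96·x^3)·Dx + (1 + 8·x + 24·x^2 + 32·x^3 + 16·x^4)·Dx^2  (order 2).
h: a_k = 0, 18, -108, 405, -1170, 54243/20, …
ICs: h(0) = 0, h′(0) = 18.

f: a_k = -2, 0, 9, 0, -27/4, 0, …
Change of var in L_f (x↦r) gives L₀.
Differentiate: ansatz ord ≤ ord L₀ ⇒ L.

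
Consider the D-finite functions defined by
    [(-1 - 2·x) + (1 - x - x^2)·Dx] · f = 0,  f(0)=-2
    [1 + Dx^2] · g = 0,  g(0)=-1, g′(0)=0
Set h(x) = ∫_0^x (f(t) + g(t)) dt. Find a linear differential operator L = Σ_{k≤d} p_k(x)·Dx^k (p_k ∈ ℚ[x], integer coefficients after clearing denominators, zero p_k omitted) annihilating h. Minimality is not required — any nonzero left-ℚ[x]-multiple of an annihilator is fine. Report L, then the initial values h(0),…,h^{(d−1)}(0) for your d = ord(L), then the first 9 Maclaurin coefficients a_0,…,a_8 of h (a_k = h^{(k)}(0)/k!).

L = (19 + 48·x + 31·x^2 + 24·x^3 + 5·x^4 + 2·x^5)·Dx + (-5 + x + 4·x^2 + 7·x^3 + 6·x^4 + 3·x^5 + x^6)·Dx^2 + (19 + 48·x + 31·x^2 + 24·x^3 + 5·x^4 + 2·x^5)·Dx^3 + (-5 + x + 4·x^2 + 7·x^3 + 6·x^4 + 3·x^5 + x^6)·Dx^4  (order 4).
h: a_k = 0, -3, -1, -7/6, -3/2, -241/120, -8/3, -18719/5040, -21/4, …
ICs: h(0) = 0, h′(0) = -3, h′′(0) = -2, h′′′(0) = -7.

f: a_k = -2, -2, -4, -6, -10, -16, -26, -42, -68, …
g: a_k = -1, 0, 1/2, 0, -1/24, 0, 1/720, 0, -1/40320, …
Sum ⇒ L₀ = lclm(L_f,L_g) in ℚ(x)⟨Dx⟩.
h=∫₀ˣh₀: take L = L₀·Dx.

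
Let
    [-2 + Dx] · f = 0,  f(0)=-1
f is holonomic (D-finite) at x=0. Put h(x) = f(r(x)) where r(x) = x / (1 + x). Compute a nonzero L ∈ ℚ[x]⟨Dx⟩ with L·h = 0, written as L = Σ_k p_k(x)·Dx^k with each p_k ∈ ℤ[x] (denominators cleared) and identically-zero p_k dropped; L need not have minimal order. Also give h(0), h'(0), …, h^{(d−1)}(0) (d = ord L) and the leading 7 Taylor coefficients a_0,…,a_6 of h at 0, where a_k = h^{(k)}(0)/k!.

L = -2 + (1 + 2·x + x^2)·Dx  (order 1).
h: a_k = -1, -2, 0, 2/3, -2/3, 2/5, -4/45, …
ICs: h(0) = -1.

f: a_k = -1, -2, -2, -4/3, -2/3, -4/15, -4/45, …
f∘r: x↦r, Dx↦Dx/r' in L_f ⇒ L₀.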